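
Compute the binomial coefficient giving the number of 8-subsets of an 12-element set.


C(n,k) = n! / (k!(n-k)!)
C(12,8) = 12! / (8!4!)
= 495

C(12,8) = 495


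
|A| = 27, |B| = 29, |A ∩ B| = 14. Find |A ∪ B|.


|A ∪ B| = |A| + |B| - |A ∩ B|
= 27 + 29 - 14
= 42

|A ∪ B| = 42


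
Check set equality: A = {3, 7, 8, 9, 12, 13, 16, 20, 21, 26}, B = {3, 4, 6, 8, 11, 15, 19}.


Two sets are equal iff they have exactly the same elements.
A = {3, 7, 8, 9, 12, 13, 16, 20, 21, 26}
B = {3, 4, 6, 8, 11, 15, 19}
Differences: {4, 6, 7, 9, 11, 12, 13, 15, 16, 19, 20, 21, 26}
A ≠ B

No, A ≠ B


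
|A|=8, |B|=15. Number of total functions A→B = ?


Each of |A| = 8 inputs maps to any of |B| = 15 outputs.
# functions = |B|^|A| = 15^8
= 2562890625

Number of functions = 2562890625


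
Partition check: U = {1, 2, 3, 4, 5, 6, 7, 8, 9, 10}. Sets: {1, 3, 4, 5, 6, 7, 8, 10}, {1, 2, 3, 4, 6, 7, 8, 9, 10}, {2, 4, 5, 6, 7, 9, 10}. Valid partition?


A partition requires: (1) non-empty parts, (2) pairwise disjoint, (3) union = U
Parts: {1, 3, 4, 5, 6, 7, 8, 10}, {1, 2, 3, 4, 6, 7, 8, 9, 10}, {2, 4, 5, 6, 7, 9, 10}
Union of parts: {1, 2, 3, 4, 5, 6, 7, 8, 9, 10}
U = {1, 2, 3, 4, 5, 6, 7, 8, 9, 10}
All non-empty? True
Pairwise disjoint? False
Covers U? True

No, not a valid partition


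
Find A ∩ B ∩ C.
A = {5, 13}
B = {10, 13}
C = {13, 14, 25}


A ∩ B = {13}
(A ∩ B) ∩ C = {13}

A ∩ B ∩ C = {13}


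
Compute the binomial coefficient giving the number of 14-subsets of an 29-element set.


C(n,k) = n! / (k!(n-k)!)
C(29,14) = 29! / (14!15!)
= 77558760

C(29,14) = 77558760


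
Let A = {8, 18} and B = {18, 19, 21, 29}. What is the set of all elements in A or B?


A ∪ B = all elements in A or B (or both)
A = {8, 18}
B = {18, 19, 21, 29}
A ∪ B = {8, 18, 19, 21, 29}

A ∪ B = {8, 18, 19, 21, 29}


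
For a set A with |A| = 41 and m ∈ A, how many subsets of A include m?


Subsets of A containing m correspond to subsets of A \ {m}, which has 40 elements.
Count = 2^(n-1) = 2^40
= 1099511627776

Number of subsets containing m = 1099511627776


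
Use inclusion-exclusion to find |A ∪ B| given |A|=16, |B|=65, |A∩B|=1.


|A ∪ B| = |A| + |B| - |A ∩ B|
= 16 + 65 - 1
= 80

|A ∪ B| = 80


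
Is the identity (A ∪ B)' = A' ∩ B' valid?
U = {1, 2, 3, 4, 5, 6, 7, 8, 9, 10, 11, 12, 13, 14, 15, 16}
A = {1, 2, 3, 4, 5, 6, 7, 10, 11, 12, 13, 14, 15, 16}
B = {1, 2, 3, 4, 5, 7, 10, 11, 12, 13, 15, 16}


LHS: A ∪ B = {1, 2, 3, 4, 5, 6, 7, 10, 11, 12, 13, 14, 15, 16}
(A ∪ B)' = U \ (A ∪ B) = {8, 9}
A' = {8, 9}, B' = {6, 8, 9, 14}
Claimed RHS: A' ∩ B' = {8, 9}
Identity is VALID: LHS = RHS = {8, 9} ✓

Identity is valid. (A ∪ B)' = A' ∩ B' = {8, 9}


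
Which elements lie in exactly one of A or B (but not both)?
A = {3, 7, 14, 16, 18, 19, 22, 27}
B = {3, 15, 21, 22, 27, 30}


A △ B = (A \ B) ∪ (B \ A) = elements in exactly one of A or B
A \ B = {7, 14, 16, 18, 19}
B \ A = {15, 21, 30}
A △ B = {7, 14, 15, 16, 18, 19, 21, 30}

A △ B = {7, 14, 15, 16, 18, 19, 21, 30}


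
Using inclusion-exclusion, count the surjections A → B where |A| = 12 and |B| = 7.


n = |A| = 12, k = |B| = 7. Surjections via inclusion-exclusion:
S(n,k) = Σ(-1)^i × C(k,i) × (k-i)^n, i=0 to k
i=0: (-1)^0×C(7,0)×7^12 = 13841287201
i=1: (-1)^1×C(7,1)×6^12 = -15237476352
i=2: (-1)^2×C(7,2)×5^12 = 5126953125
i=3: (-1)^3×C(7,3)×4^12 = -587202560
i=4: (-1)^4×C(7,4)×3^12 = 18600435
i=5: (-1)^5×C(7,5)×2^12 = -86016
i=6: (-1)^6×C(7,6)×1^12 = 7
i=7: (-1)^7×C(7,7)×0^12 = 0
Total = 3162075840

Number of surjections = 3162075840


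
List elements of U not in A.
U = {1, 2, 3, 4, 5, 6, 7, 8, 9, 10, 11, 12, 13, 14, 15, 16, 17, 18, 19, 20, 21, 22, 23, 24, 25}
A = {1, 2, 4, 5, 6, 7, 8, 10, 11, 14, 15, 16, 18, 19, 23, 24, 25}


Aᶜ = U \ A = elements in U but not in A
U = {1, 2, 3, 4, 5, 6, 7, 8, 9, 10, 11, 12, 13, 14, 15, 16, 17, 18, 19, 20, 21, 22, 23, 24, 25}
A = {1, 2, 4, 5, 6, 7, 8, 10, 11, 14, 15, 16, 18, 19, 23, 24, 25}
Aᶜ = {3, 9, 12, 13, 17, 20, 21, 22}

Aᶜ = {3, 9, 12, 13, 17, 20, 21, 22}


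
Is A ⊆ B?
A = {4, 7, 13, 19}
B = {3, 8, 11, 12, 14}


A ⊆ B means every element of A is in B.
Elements in A not in B: {4, 7, 13, 19}
So A ⊄ B.

No, A ⊄ B


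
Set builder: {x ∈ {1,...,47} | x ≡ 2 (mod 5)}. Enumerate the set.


Checking each candidate:
Condition: x in {1,...,47} with x ≡ 2 (mod 5)
Result = {2, 7, 12, 17, 22, 27, 32, 37, 42, 47}

{2, 7, 12, 17, 22, 27, 32, 37, 42, 47}


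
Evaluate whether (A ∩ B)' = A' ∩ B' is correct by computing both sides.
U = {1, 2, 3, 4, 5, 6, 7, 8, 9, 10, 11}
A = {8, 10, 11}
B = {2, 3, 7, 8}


LHS: A ∩ B = {8}
(A ∩ B)' = U \ (A ∩ B) = {1, 2, 3, 4, 5, 6, 7, 9, 10, 11}
A' = {1, 2, 3, 4, 5, 6, 7, 9}, B' = {1, 4, 5, 6, 9, 10, 11}
Claimed RHS: A' ∩ B' = {1, 4, 5, 6, 9}
Identity is INVALID: LHS = {1, 2, 3, 4, 5, 6, 7, 9, 10, 11} but the RHS claimed here equals {1, 4, 5, 6, 9}. The correct form is (A ∩ B)' = A' ∪ B'.

Identity is invalid: (A ∩ B)' = {1, 2, 3, 4, 5, 6, 7, 9, 10, 11} but A' ∩ B' = {1, 4, 5, 6, 9}. The correct De Morgan law is (A ∩ B)' = A' ∪ B'.


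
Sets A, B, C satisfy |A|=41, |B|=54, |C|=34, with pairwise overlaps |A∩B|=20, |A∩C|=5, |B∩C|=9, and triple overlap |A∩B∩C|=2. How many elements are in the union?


|A∪B∪C| = |A|+|B|+|C| - |A∩B|-|A∩C|-|B∩C| + |A∩B∩C|
= 41+54+34 - 20-5-9 + 2
= 129 - 34 + 2
= 97

|A ∪ B ∪ C| = 97


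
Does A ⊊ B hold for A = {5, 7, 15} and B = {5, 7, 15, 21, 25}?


A ⊂ B requires: A ⊆ B AND A ≠ B.
A ⊆ B? Yes
A = B? No
A ⊂ B: Yes (A is a proper subset of B)

Yes, A ⊂ B


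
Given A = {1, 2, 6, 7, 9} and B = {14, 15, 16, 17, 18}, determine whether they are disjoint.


Disjoint means A ∩ B = ∅.
A ∩ B = ∅
A ∩ B = ∅, so A and B are disjoint.

Yes, A and B are disjoint


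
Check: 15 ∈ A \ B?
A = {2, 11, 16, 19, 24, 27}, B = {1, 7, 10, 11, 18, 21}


A = {2, 11, 16, 19, 24, 27}, B = {1, 7, 10, 11, 18, 21}
A \ B = elements in A but not in B
A \ B = {2, 16, 19, 24, 27}
Checking if 15 ∈ A \ B
15 is not in A \ B → False

15 ∉ A \ B


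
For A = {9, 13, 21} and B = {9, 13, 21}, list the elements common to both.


A ∩ B = elements in both A and B
A = {9, 13, 21}
B = {9, 13, 21}
A ∩ B = {9, 13, 21}

A ∩ B = {9, 13, 21}


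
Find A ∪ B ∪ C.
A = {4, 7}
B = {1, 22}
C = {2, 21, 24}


A ∪ B = {1, 4, 7, 22}
(A ∪ B) ∪ C = {1, 2, 4, 7, 21, 22, 24}

A ∪ B ∪ C = {1, 2, 4, 7, 21, 22, 24}


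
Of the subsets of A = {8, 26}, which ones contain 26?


A subset of A contains 26 iff the remaining 1 elements form any subset of A \ {26}.
Count: 2^(n-1) = 2^1 = 2
Subsets containing 26: {26}, {8, 26}

Subsets containing 26 (2 total): {26}, {8, 26}


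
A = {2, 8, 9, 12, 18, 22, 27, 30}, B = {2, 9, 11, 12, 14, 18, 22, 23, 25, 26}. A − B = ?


A \ B = elements in A but not in B
A = {2, 8, 9, 12, 18, 22, 27, 30}
B = {2, 9, 11, 12, 14, 18, 22, 23, 25, 26}
Remove from A any elements in B
A \ B = {8, 27, 30}

A \ B = {8, 27, 30}


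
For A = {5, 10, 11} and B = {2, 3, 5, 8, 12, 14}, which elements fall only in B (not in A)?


A = {5, 10, 11}
B = {2, 3, 5, 8, 12, 14}
Region: only in B (not in A)
Elements: {2, 3, 8, 12, 14}

Elements only in B (not in A): {2, 3, 8, 12, 14}


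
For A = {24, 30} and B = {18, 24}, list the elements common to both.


A ∩ B = elements in both A and B
A = {24, 30}
B = {18, 24}
A ∩ B = {24}

A ∩ B = {24}


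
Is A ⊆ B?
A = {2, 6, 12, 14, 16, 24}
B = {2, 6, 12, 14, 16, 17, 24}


A ⊆ B means every element of A is in B.
All elements of A are in B.
So A ⊆ B.

Yes, A ⊆ B


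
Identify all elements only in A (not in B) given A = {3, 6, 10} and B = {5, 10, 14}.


A = {3, 6, 10}
B = {5, 10, 14}
Region: only in A (not in B)
Elements: {3, 6}

Elements only in A (not in B): {3, 6}


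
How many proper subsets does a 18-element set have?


Total subsets = 2^n = 2^18 = 262144
Proper subsets exclude the set itself: 2^n - 1
= 262144 - 1
= 262143

Number of proper subsets = 262143


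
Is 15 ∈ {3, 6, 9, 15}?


A = {3, 6, 9, 15}
Checking if 15 is in A
15 is in A → True

15 ∈ A


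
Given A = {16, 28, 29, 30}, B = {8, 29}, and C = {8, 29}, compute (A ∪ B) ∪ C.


A ∪ B = {8, 16, 28, 29, 30}
(A ∪ B) ∪ C = {8, 16, 28, 29, 30}

A ∪ B ∪ C = {8, 16, 28, 29, 30}


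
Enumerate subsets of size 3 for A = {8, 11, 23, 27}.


|A| = 4, so A has C(4,3) = 4 subsets of size 3.
Enumerate by choosing 3 elements from A at a time:
{8, 11, 23}, {8, 11, 27}, {8, 23, 27}, {11, 23, 27}

3-element subsets (4 total): {8, 11, 23}, {8, 11, 27}, {8, 23, 27}, {11, 23, 27}


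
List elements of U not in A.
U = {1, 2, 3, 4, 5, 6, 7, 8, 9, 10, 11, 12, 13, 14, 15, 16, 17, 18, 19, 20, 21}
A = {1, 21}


Aᶜ = U \ A = elements in U but not in A
U = {1, 2, 3, 4, 5, 6, 7, 8, 9, 10, 11, 12, 13, 14, 15, 16, 17, 18, 19, 20, 21}
A = {1, 21}
Aᶜ = {2, 3, 4, 5, 6, 7, 8, 9, 10, 11, 12, 13, 14, 15, 16, 17, 18, 19, 20}

Aᶜ = {2, 3, 4, 5, 6, 7, 8, 9, 10, 11, 12, 13, 14, 15, 16, 17, 18, 19, 20}


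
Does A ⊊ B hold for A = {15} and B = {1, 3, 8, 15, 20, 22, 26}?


A ⊂ B requires: A ⊆ B AND A ≠ B.
A ⊆ B? Yes
A = B? No
A ⊂ B: Yes (A is a proper subset of B)

Yes, A ⊂ B


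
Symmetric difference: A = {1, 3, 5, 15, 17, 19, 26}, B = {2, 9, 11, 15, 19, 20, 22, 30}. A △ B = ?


A △ B = (A \ B) ∪ (B \ A) = elements in exactly one of A or B
A \ B = {1, 3, 5, 17, 26}
B \ A = {2, 9, 11, 20, 22, 30}
A △ B = {1, 2, 3, 5, 9, 11, 17, 20, 22, 26, 30}

A △ B = {1, 2, 3, 5, 9, 11, 17, 20, 22, 26, 30}


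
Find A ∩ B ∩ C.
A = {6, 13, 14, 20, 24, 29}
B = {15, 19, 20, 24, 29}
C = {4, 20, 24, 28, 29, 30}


A ∩ B = {20, 24, 29}
(A ∩ B) ∩ C = {20, 24, 29}

A ∩ B ∩ C = {20, 24, 29}


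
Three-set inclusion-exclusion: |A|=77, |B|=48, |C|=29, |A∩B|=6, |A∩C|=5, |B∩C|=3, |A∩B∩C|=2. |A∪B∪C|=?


|A∪B∪C| = |A|+|B|+|C| - |A∩B|-|A∩C|-|B∩C| + |A∩B∩C|
= 77+48+29 - 6-5-3 + 2
= 154 - 14 + 2
= 142

|A ∪ B ∪ C| = 142


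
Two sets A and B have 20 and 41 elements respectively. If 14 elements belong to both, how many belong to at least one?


|A ∪ B| = |A| + |B| - |A ∩ B|
= 20 + 41 - 14
= 47

|A ∪ B| = 47


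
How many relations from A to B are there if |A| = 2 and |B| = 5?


A relation from A to B is any subset of A × B.
|A × B| = 2 × 5 = 10
# relations = 2^|A × B| = 2^10 = 1024

Number of relations = 1024


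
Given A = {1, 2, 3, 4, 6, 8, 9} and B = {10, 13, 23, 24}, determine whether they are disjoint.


Disjoint means A ∩ B = ∅.
A ∩ B = ∅
A ∩ B = ∅, so A and B are disjoint.

Yes, A and B are disjoint


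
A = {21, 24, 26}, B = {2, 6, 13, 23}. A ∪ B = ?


A ∪ B = all elements in A or B (or both)
A = {21, 24, 26}
B = {2, 6, 13, 23}
A ∪ B = {2, 6, 13, 21, 23, 24, 26}

A ∪ B = {2, 6, 13, 21, 23, 24, 26}


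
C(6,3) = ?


C(n,k) = n! / (k!(n-k)!)
C(6,3) = 6! / (3!3!)
= 20

C(6,3) = 20


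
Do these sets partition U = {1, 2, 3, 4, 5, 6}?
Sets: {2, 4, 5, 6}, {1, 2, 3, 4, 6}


A partition requires: (1) non-empty parts, (2) pairwise disjoint, (3) union = U
Parts: {2, 4, 5, 6}, {1, 2, 3, 4, 6}
Union of parts: {1, 2, 3, 4, 5, 6}
U = {1, 2, 3, 4, 5, 6}
All non-empty? True
Pairwise disjoint? False
Covers U? True

No, not a valid partition


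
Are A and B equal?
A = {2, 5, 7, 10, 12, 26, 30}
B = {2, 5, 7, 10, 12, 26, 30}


Two sets are equal iff they have exactly the same elements.
A = {2, 5, 7, 10, 12, 26, 30}
B = {2, 5, 7, 10, 12, 26, 30}
Same elements → A = B

Yes, A = B


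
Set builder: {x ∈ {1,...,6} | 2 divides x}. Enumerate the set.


Checking each candidate:
Condition: multiples of 2 in {1,...,6}
Result = {2, 4, 6}

{2, 4, 6}


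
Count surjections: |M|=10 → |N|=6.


n = |M| = 10, k = |N| = 6. Surjections via inclusion-exclusion:
S(n,k) = Σ(-1)^i × C(k,i) × (k-i)^n, i=0 to k
i=0: (-1)^0×C(6,0)×6^10 = 60466176
i=1: (-1)^1×C(6,1)×5^10 = -58593750
i=2: (-1)^2×C(6,2)×4^10 = 15728640
i=3: (-1)^3×C(6,3)×3^10 = -1180980
i=4: (-1)^4×C(6,4)×2^10 = 15360
i=5: (-1)^5×C(6,5)×1^10 = -6
i=6: (-1)^6×C(6,6)×0^10 = 0
Total = 16435440

Number of surjections = 16435440


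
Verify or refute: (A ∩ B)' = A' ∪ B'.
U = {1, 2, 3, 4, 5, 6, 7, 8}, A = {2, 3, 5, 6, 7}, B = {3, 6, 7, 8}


LHS: A ∩ B = {3, 6, 7}
(A ∩ B)' = U \ (A ∩ B) = {1, 2, 4, 5, 8}
A' = {1, 4, 8}, B' = {1, 2, 4, 5}
Claimed RHS: A' ∪ B' = {1, 2, 4, 5, 8}
Identity is VALID: LHS = RHS = {1, 2, 4, 5, 8} ✓

Identity is valid. (A ∩ B)' = A' ∪ B' = {1, 2, 4, 5, 8}


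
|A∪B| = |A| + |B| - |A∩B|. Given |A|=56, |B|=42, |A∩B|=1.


|A ∪ B| = |A| + |B| - |A ∩ B|
= 56 + 42 - 1
= 97

|A ∪ B| = 97


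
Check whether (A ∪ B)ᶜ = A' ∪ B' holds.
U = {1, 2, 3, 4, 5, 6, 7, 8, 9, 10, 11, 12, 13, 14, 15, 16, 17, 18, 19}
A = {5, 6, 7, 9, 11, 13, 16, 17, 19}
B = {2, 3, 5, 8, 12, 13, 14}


LHS: A ∪ B = {2, 3, 5, 6, 7, 8, 9, 11, 12, 13, 14, 16, 17, 19}
(A ∪ B)' = U \ (A ∪ B) = {1, 4, 10, 15, 18}
A' = {1, 2, 3, 4, 8, 10, 12, 14, 15, 18}, B' = {1, 4, 6, 7, 9, 10, 11, 15, 16, 17, 18, 19}
Claimed RHS: A' ∪ B' = {1, 2, 3, 4, 6, 7, 8, 9, 10, 11, 12, 14, 15, 16, 17, 18, 19}
Identity is INVALID: LHS = {1, 4, 10, 15, 18} but the RHS claimed here equals {1, 2, 3, 4, 6, 7, 8, 9, 10, 11, 12, 14, 15, 16, 17, 18, 19}. The correct form is (A ∪ B)' = A' ∩ B'.

Identity is invalid: (A ∪ B)' = {1, 4, 10, 15, 18} but A' ∪ B' = {1, 2, 3, 4, 6, 7, 8, 9, 10, 11, 12, 14, 15, 16, 17, 18, 19}. The correct De Morgan law is (A ∪ B)' = A' ∩ B'.


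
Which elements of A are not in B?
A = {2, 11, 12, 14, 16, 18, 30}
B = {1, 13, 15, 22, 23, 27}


A \ B = elements in A but not in B
A = {2, 11, 12, 14, 16, 18, 30}
B = {1, 13, 15, 22, 23, 27}
Remove from A any elements in B
A \ B = {2, 11, 12, 14, 16, 18, 30}

A \ B = {2, 11, 12, 14, 16, 18, 30}


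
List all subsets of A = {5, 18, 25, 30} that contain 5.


A subset of A contains 5 iff the remaining 3 elements form any subset of A \ {5}.
Count: 2^(n-1) = 2^3 = 8
Subsets containing 5: {5}, {5, 18}, {5, 25}, {5, 30}, {5, 18, 25}, {5, 18, 30}, {5, 25, 30}, {5, 18, 25, 30}

Subsets containing 5 (8 total): {5}, {5, 18}, {5, 25}, {5, 30}, {5, 18, 25}, {5, 18, 30}, {5, 25, 30}, {5, 18, 25, 30}


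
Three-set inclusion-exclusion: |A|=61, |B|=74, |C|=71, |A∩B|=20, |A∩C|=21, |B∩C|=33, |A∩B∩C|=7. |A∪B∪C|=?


|A∪B∪C| = |A|+|B|+|C| - |A∩B|-|A∩C|-|B∩C| + |A∩B∩C|
= 61+74+71 - 20-21-33 + 7
= 206 - 74 + 7
= 139

|A ∪ B ∪ C| = 139


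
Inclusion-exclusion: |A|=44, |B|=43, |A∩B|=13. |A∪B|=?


|A ∪ B| = |A| + |B| - |A ∩ B|
= 44 + 43 - 13
= 74

|A ∪ B| = 74


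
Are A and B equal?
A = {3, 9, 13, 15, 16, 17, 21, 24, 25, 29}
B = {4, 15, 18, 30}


Two sets are equal iff they have exactly the same elements.
A = {3, 9, 13, 15, 16, 17, 21, 24, 25, 29}
B = {4, 15, 18, 30}
Differences: {3, 4, 9, 13, 16, 17, 18, 21, 24, 25, 29, 30}
A ≠ B

No, A ≠ B


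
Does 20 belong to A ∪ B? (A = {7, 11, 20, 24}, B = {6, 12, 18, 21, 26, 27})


A = {7, 11, 20, 24}, B = {6, 12, 18, 21, 26, 27}
A ∪ B = all elements in A or B
A ∪ B = {6, 7, 11, 12, 18, 20, 21, 24, 26, 27}
Checking if 20 ∈ A ∪ B
20 is in A ∪ B → True

20 ∈ A ∪ B


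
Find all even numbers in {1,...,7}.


Checking each candidate:
Condition: even numbers in {1,...,7}
Result = {2, 4, 6}

{2, 4, 6}


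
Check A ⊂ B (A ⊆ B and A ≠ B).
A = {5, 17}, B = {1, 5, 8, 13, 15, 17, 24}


A ⊂ B requires: A ⊆ B AND A ≠ B.
A ⊆ B? Yes
A = B? No
A ⊂ B: Yes (A is a proper subset of B)

Yes, A ⊂ B


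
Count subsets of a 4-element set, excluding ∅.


Total subsets = 2^n = 2^4 = 16
Non-empty subsets exclude the empty set: 2^n - 1
= 16 - 1
= 15

Number of non-empty subsets = 15


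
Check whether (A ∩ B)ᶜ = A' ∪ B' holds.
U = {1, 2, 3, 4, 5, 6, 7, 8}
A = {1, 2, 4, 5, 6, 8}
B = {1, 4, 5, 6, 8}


LHS: A ∩ B = {1, 4, 5, 6, 8}
(A ∩ B)' = U \ (A ∩ B) = {2, 3, 7}
A' = {3, 7}, B' = {2, 3, 7}
Claimed RHS: A' ∪ B' = {2, 3, 7}
Identity is VALID: LHS = RHS = {2, 3, 7} ✓

Identity is valid. (A ∩ B)' = A' ∪ B' = {2, 3, 7}


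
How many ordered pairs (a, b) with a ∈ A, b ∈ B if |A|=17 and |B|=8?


|A × B| = |A| × |B|
= 17 × 8
= 136

|A × B| = 136


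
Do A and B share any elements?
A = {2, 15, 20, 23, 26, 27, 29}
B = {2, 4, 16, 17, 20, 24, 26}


Disjoint means A ∩ B = ∅.
A ∩ B = {2, 20, 26}
A ∩ B ≠ ∅, so A and B are NOT disjoint.

Yes — A and B share the element(s) of A ∩ B = {2, 20, 26}, so they are not disjoint


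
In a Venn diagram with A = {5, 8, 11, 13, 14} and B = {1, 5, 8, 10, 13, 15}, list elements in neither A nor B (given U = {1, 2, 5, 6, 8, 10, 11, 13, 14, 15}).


A = {5, 8, 11, 13, 14}
B = {1, 5, 8, 10, 13, 15}
Region: in neither A nor B (given U = {1, 2, 5, 6, 8, 10, 11, 13, 14, 15})
Elements: {2, 6}

Elements in neither A nor B (given U = {1, 2, 5, 6, 8, 10, 11, 13, 14, 15}): {2, 6}


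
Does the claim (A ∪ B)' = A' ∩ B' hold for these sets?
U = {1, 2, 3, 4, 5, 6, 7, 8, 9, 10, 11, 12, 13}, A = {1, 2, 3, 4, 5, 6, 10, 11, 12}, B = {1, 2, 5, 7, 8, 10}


LHS: A ∪ B = {1, 2, 3, 4, 5, 6, 7, 8, 10, 11, 12}
(A ∪ B)' = U \ (A ∪ B) = {9, 13}
A' = {7, 8, 9, 13}, B' = {3, 4, 6, 9, 11, 12, 13}
Claimed RHS: A' ∩ B' = {9, 13}
Identity is VALID: LHS = RHS = {9, 13} ✓

Identity is valid. (A ∪ B)' = A' ∩ B' = {9, 13}


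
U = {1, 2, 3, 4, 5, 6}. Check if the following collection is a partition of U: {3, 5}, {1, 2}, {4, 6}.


A partition requires: (1) non-empty parts, (2) pairwise disjoint, (3) union = U
Parts: {3, 5}, {1, 2}, {4, 6}
Union of parts: {1, 2, 3, 4, 5, 6}
U = {1, 2, 3, 4, 5, 6}
All non-empty? True
Pairwise disjoint? True
Covers U? True

Yes, valid partition


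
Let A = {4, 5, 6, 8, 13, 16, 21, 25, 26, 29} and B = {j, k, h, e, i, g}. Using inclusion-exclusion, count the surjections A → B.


n = |A| = 10, k = |B| = 6. Surjections via inclusion-exclusion:
S(n,k) = Σ(-1)^i × C(k,i) × (k-i)^n, i=0 to k
i=0: (-1)^0×C(6,0)×6^10 = 60466176
i=1: (-1)^1×C(6,1)×5^10 = -58593750
i=2: (-1)^2×C(6,2)×4^10 = 15728640
i=3: (-1)^3×C(6,3)×3^10 = -1180980
i=4: (-1)^4×C(6,4)×2^10 = 15360
i=5: (-1)^5×C(6,5)×1^10 = -6
i=6: (-1)^6×C(6,6)×0^10 = 0
Total = 16435440

Number of surjections = 16435440


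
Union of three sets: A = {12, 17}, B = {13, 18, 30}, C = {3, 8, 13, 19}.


A ∪ B = {12, 13, 17, 18, 30}
(A ∪ B) ∪ C = {3, 8, 12, 13, 17, 18, 19, 30}

A ∪ B ∪ C = {3, 8, 12, 13, 17, 18, 19, 30}


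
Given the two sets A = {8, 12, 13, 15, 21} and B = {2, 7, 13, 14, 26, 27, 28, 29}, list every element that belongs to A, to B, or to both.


A ∪ B = all elements in A or B (or both)
A = {8, 12, 13, 15, 21}
B = {2, 7, 13, 14, 26, 27, 28, 29}
A ∪ B = {2, 7, 8, 12, 13, 14, 15, 21, 26, 27, 28, 29}

A ∪ B = {2, 7, 8, 12, 13, 14, 15, 21, 26, 27, 28, 29}


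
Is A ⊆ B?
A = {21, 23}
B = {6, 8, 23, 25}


A ⊆ B means every element of A is in B.
Elements in A not in B: {21}
So A ⊄ B.

No, A ⊄ B


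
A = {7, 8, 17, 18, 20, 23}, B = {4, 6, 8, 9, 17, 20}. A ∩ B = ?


A ∩ B = elements in both A and B
A = {7, 8, 17, 18, 20, 23}
B = {4, 6, 8, 9, 17, 20}
A ∩ B = {8, 17, 20}

A ∩ B = {8, 17, 20}


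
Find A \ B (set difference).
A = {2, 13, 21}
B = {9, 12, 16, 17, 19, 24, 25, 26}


A \ B = elements in A but not in B
A = {2, 13, 21}
B = {9, 12, 16, 17, 19, 24, 25, 26}
Remove from A any elements in B
A \ B = {2, 13, 21}

A \ B = {2, 13, 21}


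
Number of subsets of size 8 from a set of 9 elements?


C(n,k) = n! / (k!(n-k)!)
C(9,8) = 9! / (8!1!)
= 9

C(9,8) = 9


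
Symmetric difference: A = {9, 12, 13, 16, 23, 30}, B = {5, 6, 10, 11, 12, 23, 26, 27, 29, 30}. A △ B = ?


A △ B = (A \ B) ∪ (B \ A) = elements in exactly one of A or B
A \ B = {9, 13, 16}
B \ A = {5, 6, 10, 11, 26, 27, 29}
A △ B = {5, 6, 9, 10, 11, 13, 16, 26, 27, 29}

A △ B = {5, 6, 9, 10, 11, 13, 16, 26, 27, 29}


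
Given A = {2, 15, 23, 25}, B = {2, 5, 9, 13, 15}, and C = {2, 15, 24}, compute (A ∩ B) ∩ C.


A ∩ B = {2, 15}
(A ∩ B) ∩ C = {2, 15}

A ∩ B ∩ C = {2, 15}


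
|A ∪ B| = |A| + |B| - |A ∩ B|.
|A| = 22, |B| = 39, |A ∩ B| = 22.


|A ∪ B| = |A| + |B| - |A ∩ B|
= 22 + 39 - 22
= 39

|A ∪ B| = 39


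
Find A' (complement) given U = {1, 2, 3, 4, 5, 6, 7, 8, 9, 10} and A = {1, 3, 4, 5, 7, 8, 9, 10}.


Aᶜ = U \ A = elements in U but not in A
U = {1, 2, 3, 4, 5, 6, 7, 8, 9, 10}
A = {1, 3, 4, 5, 7, 8, 9, 10}
Aᶜ = {2, 6}

Aᶜ = {2, 6}


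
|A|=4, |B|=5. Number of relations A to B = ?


A relation from A to B is any subset of A × B.
|A × B| = 4 × 5 = 20
# relations = 2^|A × B| = 2^20 = 1048576

Number of relations = 1048576


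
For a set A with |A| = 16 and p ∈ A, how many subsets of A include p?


Subsets of A containing p correspond to subsets of A \ {p}, which has 15 elements.
Count = 2^(n-1) = 2^15
= 32768

Number of subsets containing p = 32768


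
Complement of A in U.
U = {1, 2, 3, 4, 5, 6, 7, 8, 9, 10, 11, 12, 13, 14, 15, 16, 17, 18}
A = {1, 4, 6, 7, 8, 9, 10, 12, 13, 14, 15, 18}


Aᶜ = U \ A = elements in U but not in A
U = {1, 2, 3, 4, 5, 6, 7, 8, 9, 10, 11, 12, 13, 14, 15, 16, 17, 18}
A = {1, 4, 6, 7, 8, 9, 10, 12, 13, 14, 15, 18}
Aᶜ = {2, 3, 5, 11, 16, 17}

Aᶜ = {2, 3, 5, 11, 16, 17}


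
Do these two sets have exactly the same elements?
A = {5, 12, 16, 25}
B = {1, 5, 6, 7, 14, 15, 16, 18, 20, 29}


Two sets are equal iff they have exactly the same elements.
A = {5, 12, 16, 25}
B = {1, 5, 6, 7, 14, 15, 16, 18, 20, 29}
Differences: {1, 6, 7, 12, 14, 15, 18, 20, 25, 29}
A ≠ B

No, A ≠ B


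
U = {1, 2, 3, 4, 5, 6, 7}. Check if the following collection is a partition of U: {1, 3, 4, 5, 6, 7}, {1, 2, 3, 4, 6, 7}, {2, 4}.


A partition requires: (1) non-empty parts, (2) pairwise disjoint, (3) union = U
Parts: {1, 3, 4, 5, 6, 7}, {1, 2, 3, 4, 6, 7}, {2, 4}
Union of parts: {1, 2, 3, 4, 5, 6, 7}
U = {1, 2, 3, 4, 5, 6, 7}
All non-empty? True
Pairwise disjoint? False
Covers U? True

No, not a valid partition


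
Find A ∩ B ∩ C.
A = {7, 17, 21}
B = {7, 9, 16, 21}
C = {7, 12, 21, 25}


A ∩ B = {7, 21}
(A ∩ B) ∩ C = {7, 21}

A ∩ B ∩ C = {7, 21}


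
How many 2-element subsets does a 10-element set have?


C(n,k) = n! / (k!(n-k)!)
C(10,2) = 10! / (2!8!)
= 45

C(10,2) = 45


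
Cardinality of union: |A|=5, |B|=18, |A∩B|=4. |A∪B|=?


|A ∪ B| = |A| + |B| - |A ∩ B|
= 5 + 18 - 4
= 19

|A ∪ B| = 19


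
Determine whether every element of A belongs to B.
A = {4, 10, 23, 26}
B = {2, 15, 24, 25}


A ⊆ B means every element of A is in B.
Elements in A not in B: {4, 10, 23, 26}
So A ⊄ B.

No, A ⊄ B


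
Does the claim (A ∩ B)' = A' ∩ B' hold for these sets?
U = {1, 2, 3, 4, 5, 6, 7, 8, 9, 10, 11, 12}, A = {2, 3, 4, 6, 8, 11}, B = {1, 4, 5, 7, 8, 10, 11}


LHS: A ∩ B = {4, 8, 11}
(A ∩ B)' = U \ (A ∩ B) = {1, 2, 3, 5, 6, 7, 9, 10, 12}
A' = {1, 5, 7, 9, 10, 12}, B' = {2, 3, 6, 9, 12}
Claimed RHS: A' ∩ B' = {9, 12}
Identity is INVALID: LHS = {1, 2, 3, 5, 6, 7, 9, 10, 12} but the RHS claimed here equals {9, 12}. The correct form is (A ∩ B)' = A' ∪ B'.

Identity is invalid: (A ∩ B)' = {1, 2, 3, 5, 6, 7, 9, 10, 12} but A' ∩ B' = {9, 12}. The correct De Morgan law is (A ∩ B)' = A' ∪ B'.


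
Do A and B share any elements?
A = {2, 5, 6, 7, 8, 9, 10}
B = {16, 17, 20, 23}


Disjoint means A ∩ B = ∅.
A ∩ B = ∅
A ∩ B = ∅, so A and B are disjoint.

No — A and B share no elements (A ∩ B = ∅), so they are disjoint


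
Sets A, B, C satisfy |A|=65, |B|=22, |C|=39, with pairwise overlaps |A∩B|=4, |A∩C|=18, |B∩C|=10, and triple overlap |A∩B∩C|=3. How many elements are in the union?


|A∪B∪C| = |A|+|B|+|C| - |A∩B|-|A∩C|-|B∩C| + |A∩B∩C|
= 65+22+39 - 4-18-10 + 3
= 126 - 32 + 3
= 97

|A ∪ B ∪ C| = 97


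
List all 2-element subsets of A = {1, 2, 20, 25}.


|A| = 4, so A has C(4,2) = 6 subsets of size 2.
Enumerate by choosing 2 elements from A at a time:
{1, 2}, {1, 20}, {1, 25}, {2, 20}, {2, 25}, {20, 25}

2-element subsets (6 total): {1, 2}, {1, 20}, {1, 25}, {2, 20}, {2, 25}, {20, 25}


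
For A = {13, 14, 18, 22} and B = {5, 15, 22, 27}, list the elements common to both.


A ∩ B = elements in both A and B
A = {13, 14, 18, 22}
B = {5, 15, 22, 27}
A ∩ B = {22}

A ∩ B = {22}


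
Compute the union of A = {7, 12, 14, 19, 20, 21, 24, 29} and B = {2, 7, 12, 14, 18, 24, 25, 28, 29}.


A ∪ B = all elements in A or B (or both)
A = {7, 12, 14, 19, 20, 21, 24, 29}
B = {2, 7, 12, 14, 18, 24, 25, 28, 29}
A ∪ B = {2, 7, 12, 14, 18, 19, 20, 21, 24, 25, 28, 29}

A ∪ B = {2, 7, 12, 14, 18, 19, 20, 21, 24, 25, 28, 29}


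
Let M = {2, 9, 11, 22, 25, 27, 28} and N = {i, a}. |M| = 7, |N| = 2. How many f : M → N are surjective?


n = |M| = 7, k = |N| = 2. Surjections via inclusion-exclusion:
S(n,k) = Σ(-1)^i × C(k,i) × (k-i)^n, i=0 to k
i=0: (-1)^0×C(2,0)×2^7 = 128
i=1: (-1)^1×C(2,1)×1^7 = -2
i=2: (-1)^2×C(2,2)×0^7 = 0
Total = 126

Number of surjections = 126


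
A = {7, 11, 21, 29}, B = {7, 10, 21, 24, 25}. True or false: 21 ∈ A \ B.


A = {7, 11, 21, 29}, B = {7, 10, 21, 24, 25}
A \ B = elements in A but not in B
A \ B = {11, 29}
Checking if 21 ∈ A \ B
21 is not in A \ B → False

21 ∉ A \ B


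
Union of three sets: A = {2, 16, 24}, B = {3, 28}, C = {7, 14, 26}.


A ∪ B = {2, 3, 16, 24, 28}
(A ∪ B) ∪ C = {2, 3, 7, 14, 16, 24, 26, 28}

A ∪ B ∪ C = {2, 3, 7, 14, 16, 24, 26, 28}


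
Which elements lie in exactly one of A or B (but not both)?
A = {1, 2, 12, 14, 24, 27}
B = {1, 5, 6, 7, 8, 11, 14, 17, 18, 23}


A △ B = (A \ B) ∪ (B \ A) = elements in exactly one of A or B
A \ B = {2, 12, 24, 27}
B \ A = {5, 6, 7, 8, 11, 17, 18, 23}
A △ B = {2, 5, 6, 7, 8, 11, 12, 17, 18, 23, 24, 27}

A △ B = {2, 5, 6, 7, 8, 11, 12, 17, 18, 23, 24, 27}


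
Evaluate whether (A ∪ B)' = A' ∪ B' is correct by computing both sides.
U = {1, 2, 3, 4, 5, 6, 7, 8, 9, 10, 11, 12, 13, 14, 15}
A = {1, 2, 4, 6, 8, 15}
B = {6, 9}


LHS: A ∪ B = {1, 2, 4, 6, 8, 9, 15}
(A ∪ B)' = U \ (A ∪ B) = {3, 5, 7, 10, 11, 12, 13, 14}
A' = {3, 5, 7, 9, 10, 11, 12, 13, 14}, B' = {1, 2, 3, 4, 5, 7, 8, 10, 11, 12, 13, 14, 15}
Claimed RHS: A' ∪ B' = {1, 2, 3, 4, 5, 7, 8, 9, 10, 11, 12, 13, 14, 15}
Identity is INVALID: LHS = {3, 5, 7, 10, 11, 12, 13, 14} but the RHS claimed here equals {1, 2, 3, 4, 5, 7, 8, 9, 10, 11, 12, 13, 14, 15}. The correct form is (A ∪ B)' = A' ∩ B'.

Identity is invalid: (A ∪ B)' = {3, 5, 7, 10, 11, 12, 13, 14} but A' ∪ B' = {1, 2, 3, 4, 5, 7, 8, 9, 10, 11, 12, 13, 14, 15}. The correct De Morgan law is (A ∪ B)' = A' ∩ B'.


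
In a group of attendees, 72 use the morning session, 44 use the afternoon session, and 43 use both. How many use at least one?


|A ∪ B| = |A| + |B| - |A ∩ B|
= 72 + 44 - 43
= 73

|A ∪ B| = 73


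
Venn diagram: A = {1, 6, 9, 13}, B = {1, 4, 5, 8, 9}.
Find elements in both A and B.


A = {1, 6, 9, 13}
B = {1, 4, 5, 8, 9}
Region: in both A and B
Elements: {1, 9}

Elements in both A and B: {1, 9}


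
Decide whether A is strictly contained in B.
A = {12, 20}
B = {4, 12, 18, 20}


A ⊂ B requires: A ⊆ B AND A ≠ B.
A ⊆ B? Yes
A = B? No
A ⊂ B: Yes (A is a proper subset of B)

Yes, A ⊂ B


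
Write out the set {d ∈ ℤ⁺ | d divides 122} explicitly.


Checking each candidate:
Condition: positive divisors of 122
Result = {1, 2, 61, 122}

{1, 2, 61, 122}


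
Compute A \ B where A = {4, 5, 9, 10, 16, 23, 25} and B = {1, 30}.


A \ B = elements in A but not in B
A = {4, 5, 9, 10, 16, 23, 25}
B = {1, 30}
Remove from A any elements in B
A \ B = {4, 5, 9, 10, 16, 23, 25}

A \ B = {4, 5, 9, 10, 16, 23, 25}


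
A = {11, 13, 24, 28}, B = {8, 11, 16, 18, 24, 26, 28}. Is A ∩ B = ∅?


Disjoint means A ∩ B = ∅.
A ∩ B = {11, 24, 28}
A ∩ B ≠ ∅, so A and B are NOT disjoint.

No, A and B are not disjoint (A ∩ B = {11, 24, 28})


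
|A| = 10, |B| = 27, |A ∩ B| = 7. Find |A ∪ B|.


|A ∪ B| = |A| + |B| - |A ∩ B|
= 10 + 27 - 7
= 30

|A ∪ B| = 30


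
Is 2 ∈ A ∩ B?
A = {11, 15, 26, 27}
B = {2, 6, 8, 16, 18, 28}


A = {11, 15, 26, 27}, B = {2, 6, 8, 16, 18, 28}
A ∩ B = elements in both A and B
A ∩ B = ∅
Checking if 2 ∈ A ∩ B
2 is not in A ∩ B → False

2 ∉ A ∩ B


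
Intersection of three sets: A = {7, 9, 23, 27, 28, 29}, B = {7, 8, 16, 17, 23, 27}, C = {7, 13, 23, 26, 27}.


A ∩ B = {7, 23, 27}
(A ∩ B) ∩ C = {7, 23, 27}

A ∩ B ∩ C = {7, 23, 27}


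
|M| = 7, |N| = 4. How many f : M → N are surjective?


n = |M| = 7, k = |N| = 4. Surjections via inclusion-exclusion:
S(n,k) = Σ(-1)^i × C(k,i) × (k-i)^n, i=0 to k
i=0: (-1)^0×C(4,0)×4^7 = 16384
i=1: (-1)^1×C(4,1)×3^7 = -8748
i=2: (-1)^2×C(4,2)×2^7 = 768
i=3: (-1)^3×C(4,3)×1^7 = -4
i=4: (-1)^4×C(4,4)×0^7 = 0
Total = 8400

Number of surjections = 8400


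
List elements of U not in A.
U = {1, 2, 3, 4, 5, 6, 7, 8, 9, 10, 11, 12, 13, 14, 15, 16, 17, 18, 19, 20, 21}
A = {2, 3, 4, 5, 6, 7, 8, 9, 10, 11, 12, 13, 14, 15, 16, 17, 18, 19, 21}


Aᶜ = U \ A = elements in U but not in A
U = {1, 2, 3, 4, 5, 6, 7, 8, 9, 10, 11, 12, 13, 14, 15, 16, 17, 18, 19, 20, 21}
A = {2, 3, 4, 5, 6, 7, 8, 9, 10, 11, 12, 13, 14, 15, 16, 17, 18, 19, 21}
Aᶜ = {1, 20}

Aᶜ = {1, 20}


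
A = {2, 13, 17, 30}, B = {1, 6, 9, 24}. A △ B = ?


A △ B = (A \ B) ∪ (B \ A) = elements in exactly one of A or B
A \ B = {2, 13, 17, 30}
B \ A = {1, 6, 9, 24}
A △ B = {1, 2, 6, 9, 13, 17, 24, 30}

A △ B = {1, 2, 6, 9, 13, 17, 24, 30}


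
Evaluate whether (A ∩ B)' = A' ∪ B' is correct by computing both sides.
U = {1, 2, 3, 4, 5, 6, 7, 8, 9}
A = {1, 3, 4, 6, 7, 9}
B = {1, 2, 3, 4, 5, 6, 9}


LHS: A ∩ B = {1, 3, 4, 6, 9}
(A ∩ B)' = U \ (A ∩ B) = {2, 5, 7, 8}
A' = {2, 5, 8}, B' = {7, 8}
Claimed RHS: A' ∪ B' = {2, 5, 7, 8}
Identity is VALID: LHS = RHS = {2, 5, 7, 8} ✓

Identity is valid. (A ∩ B)' = A' ∪ B' = {2, 5, 7, 8}


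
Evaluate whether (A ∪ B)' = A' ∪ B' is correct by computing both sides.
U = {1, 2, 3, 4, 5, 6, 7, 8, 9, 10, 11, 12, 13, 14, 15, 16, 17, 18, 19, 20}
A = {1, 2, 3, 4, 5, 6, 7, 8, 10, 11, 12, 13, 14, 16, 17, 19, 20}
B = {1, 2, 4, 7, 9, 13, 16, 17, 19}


LHS: A ∪ B = {1, 2, 3, 4, 5, 6, 7, 8, 9, 10, 11, 12, 13, 14, 16, 17, 19, 20}
(A ∪ B)' = U \ (A ∪ B) = {15, 18}
A' = {9, 15, 18}, B' = {3, 5, 6, 8, 10, 11, 12, 14, 15, 18, 20}
Claimed RHS: A' ∪ B' = {3, 5, 6, 8, 9, 10, 11, 12, 14, 15, 18, 20}
Identity is INVALID: LHS = {15, 18} but the RHS claimed here equals {3, 5, 6, 8, 9, 10, 11, 12, 14, 15, 18, 20}. The correct form is (A ∪ B)' = A' ∩ B'.

Identity is invalid: (A ∪ B)' = {15, 18} but A' ∪ B' = {3, 5, 6, 8, 9, 10, 11, 12, 14, 15, 18, 20}. The correct De Morgan law is (A ∪ B)' = A' ∩ B'.


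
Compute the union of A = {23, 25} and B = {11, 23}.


A ∪ B = all elements in A or B (or both)
A = {23, 25}
B = {11, 23}
A ∪ B = {11, 23, 25}

A ∪ B = {11, 23, 25}


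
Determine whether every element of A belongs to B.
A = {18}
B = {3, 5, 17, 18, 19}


A ⊆ B means every element of A is in B.
All elements of A are in B.
So A ⊆ B.

Yes, A ⊆ B


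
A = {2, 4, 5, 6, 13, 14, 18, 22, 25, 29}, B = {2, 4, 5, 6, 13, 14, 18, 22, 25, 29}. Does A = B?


Two sets are equal iff they have exactly the same elements.
A = {2, 4, 5, 6, 13, 14, 18, 22, 25, 29}
B = {2, 4, 5, 6, 13, 14, 18, 22, 25, 29}
Same elements → A = B

Yes, A = B


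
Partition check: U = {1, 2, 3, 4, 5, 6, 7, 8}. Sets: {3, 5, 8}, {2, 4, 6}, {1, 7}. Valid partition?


A partition requires: (1) non-empty parts, (2) pairwise disjoint, (3) union = U
Parts: {3, 5, 8}, {2, 4, 6}, {1, 7}
Union of parts: {1, 2, 3, 4, 5, 6, 7, 8}
U = {1, 2, 3, 4, 5, 6, 7, 8}
All non-empty? True
Pairwise disjoint? True
Covers U? True

Yes, valid partition


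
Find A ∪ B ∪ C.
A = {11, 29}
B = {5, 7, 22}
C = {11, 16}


A ∪ B = {5, 7, 11, 22, 29}
(A ∪ B) ∪ C = {5, 7, 11, 16, 22, 29}

A ∪ B ∪ C = {5, 7, 11, 16, 22, 29}


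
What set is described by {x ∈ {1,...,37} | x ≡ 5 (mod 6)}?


Checking each candidate:
Condition: x in {1,...,37} with x ≡ 5 (mod 6)
Result = {5, 11, 17, 23, 29, 35}

{5, 11, 17, 23, 29, 35}


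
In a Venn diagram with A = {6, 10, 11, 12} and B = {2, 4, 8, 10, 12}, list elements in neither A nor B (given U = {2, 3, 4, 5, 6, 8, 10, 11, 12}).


A = {6, 10, 11, 12}
B = {2, 4, 8, 10, 12}
Region: in neither A nor B (given U = {2, 3, 4, 5, 6, 8, 10, 11, 12})
Elements: {3, 5}

Elements in neither A nor B (given U = {2, 3, 4, 5, 6, 8, 10, 11, 12}): {3, 5}


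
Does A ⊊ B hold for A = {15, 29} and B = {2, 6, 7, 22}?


A ⊂ B requires: A ⊆ B AND A ≠ B.
A ⊆ B? No
A ⊄ B, so A is not a proper subset.

No, A is not a proper subset of B


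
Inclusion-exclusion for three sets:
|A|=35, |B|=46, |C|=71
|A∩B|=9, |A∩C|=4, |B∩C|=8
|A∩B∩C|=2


|A∪B∪C| = |A|+|B|+|C| - |A∩B|-|A∩C|-|B∩C| + |A∩B∩C|
= 35+46+71 - 9-4-8 + 2
= 152 - 21 + 2
= 133

|A ∪ B ∪ C| = 133


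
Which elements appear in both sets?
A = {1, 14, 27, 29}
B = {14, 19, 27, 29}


A ∩ B = elements in both A and B
A = {1, 14, 27, 29}
B = {14, 19, 27, 29}
A ∩ B = {14, 27, 29}

A ∩ B = {14, 27, 29}


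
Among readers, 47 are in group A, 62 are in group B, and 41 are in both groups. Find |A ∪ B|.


|A ∪ B| = |A| + |B| - |A ∩ B|
= 47 + 62 - 41
= 68

|A ∪ B| = 68


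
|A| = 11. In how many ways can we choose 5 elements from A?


C(n,k) = n! / (k!(n-k)!)
C(11,5) = 11! / (5!6!)
= 462

C(11,5) = 462


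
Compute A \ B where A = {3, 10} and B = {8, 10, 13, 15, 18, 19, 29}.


A \ B = elements in A but not in B
A = {3, 10}
B = {8, 10, 13, 15, 18, 19, 29}
Remove from A any elements in B
A \ B = {3}

A \ B = {3}


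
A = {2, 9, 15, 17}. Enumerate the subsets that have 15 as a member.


A subset of A contains 15 iff the remaining 3 elements form any subset of A \ {15}.
Count: 2^(n-1) = 2^3 = 8
Subsets containing 15: {15}, {2, 15}, {9, 15}, {15, 17}, {2, 9, 15}, {2, 15, 17}, {9, 15, 17}, {2, 9, 15, 17}

Subsets containing 15 (8 total): {15}, {2, 15}, {9, 15}, {15, 17}, {2, 9, 15}, {2, 15, 17}, {9, 15, 17}, {2, 9, 15, 17}


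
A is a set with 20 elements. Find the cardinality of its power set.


Number of subsets = 2^n
= 2^20
= 1048576

|P(A)| = 1048576


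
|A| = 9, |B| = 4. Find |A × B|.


|A × B| = |A| × |B|
= 9 × 4
= 36

|A × B| = 36


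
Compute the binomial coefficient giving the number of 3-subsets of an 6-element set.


C(n,k) = n! / (k!(n-k)!)
C(6,3) = 6! / (3!3!)
= 20

C(6,3) = 20


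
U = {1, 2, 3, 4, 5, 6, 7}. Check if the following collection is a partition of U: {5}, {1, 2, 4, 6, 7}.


A partition requires: (1) non-empty parts, (2) pairwise disjoint, (3) union = U
Parts: {5}, {1, 2, 4, 6, 7}
Union of parts: {1, 2, 4, 5, 6, 7}
U = {1, 2, 3, 4, 5, 6, 7}
All non-empty? True
Pairwise disjoint? True
Covers U? False

No, not a valid partition


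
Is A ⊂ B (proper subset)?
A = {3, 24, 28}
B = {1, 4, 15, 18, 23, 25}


A ⊂ B requires: A ⊆ B AND A ≠ B.
A ⊆ B? No
A ⊄ B, so A is not a proper subset.

No, A is not a proper subset of B


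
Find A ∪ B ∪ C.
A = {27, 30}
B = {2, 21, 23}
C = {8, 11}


A ∪ B = {2, 21, 23, 27, 30}
(A ∪ B) ∪ C = {2, 8, 11, 21, 23, 27, 30}

A ∪ B ∪ C = {2, 8, 11, 21, 23, 27, 30}


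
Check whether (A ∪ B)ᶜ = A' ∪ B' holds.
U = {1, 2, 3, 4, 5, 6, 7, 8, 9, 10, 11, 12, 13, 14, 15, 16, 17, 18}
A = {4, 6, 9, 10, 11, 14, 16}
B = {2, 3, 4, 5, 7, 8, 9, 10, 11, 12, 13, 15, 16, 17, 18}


LHS: A ∪ B = {2, 3, 4, 5, 6, 7, 8, 9, 10, 11, 12, 13, 14, 15, 16, 17, 18}
(A ∪ B)' = U \ (A ∪ B) = {1}
A' = {1, 2, 3, 5, 7, 8, 12, 13, 15, 17, 18}, B' = {1, 6, 14}
Claimed RHS: A' ∪ B' = {1, 2, 3, 5, 6, 7, 8, 12, 13, 14, 15, 17, 18}
Identity is INVALID: LHS = {1} but the RHS claimed here equals {1, 2, 3, 5, 6, 7, 8, 12, 13, 14, 15, 17, 18}. The correct form is (A ∪ B)' = A' ∩ B'.

Identity is invalid: (A ∪ B)' = {1} but A' ∪ B' = {1, 2, 3, 5, 6, 7, 8, 12, 13, 14, 15, 17, 18}. The correct De Morgan law is (A ∪ B)' = A' ∩ B'.


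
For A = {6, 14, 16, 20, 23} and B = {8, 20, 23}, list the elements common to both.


A ∩ B = elements in both A and B
A = {6, 14, 16, 20, 23}
B = {8, 20, 23}
A ∩ B = {20, 23}

A ∩ B = {20, 23}


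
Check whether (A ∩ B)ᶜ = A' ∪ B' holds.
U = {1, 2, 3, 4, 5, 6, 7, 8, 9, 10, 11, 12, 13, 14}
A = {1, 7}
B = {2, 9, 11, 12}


LHS: A ∩ B = ∅
(A ∩ B)' = U \ (A ∩ B) = {1, 2, 3, 4, 5, 6, 7, 8, 9, 10, 11, 12, 13, 14}
A' = {2, 3, 4, 5, 6, 8, 9, 10, 11, 12, 13, 14}, B' = {1, 3, 4, 5, 6, 7, 8, 10, 13, 14}
Claimed RHS: A' ∪ B' = {1, 2, 3, 4, 5, 6, 7, 8, 9, 10, 11, 12, 13, 14}
Identity is VALID: LHS = RHS = {1, 2, 3, 4, 5, 6, 7, 8, 9, 10, 11, 12, 13, 14} ✓

Identity is valid. (A ∩ B)' = A' ∪ B' = {1, 2, 3, 4, 5, 6, 7, 8, 9, 10, 11, 12, 13, 14}


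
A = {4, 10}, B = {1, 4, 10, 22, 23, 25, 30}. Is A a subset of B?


A ⊆ B means every element of A is in B.
All elements of A are in B.
So A ⊆ B.

Yes, A ⊆ B


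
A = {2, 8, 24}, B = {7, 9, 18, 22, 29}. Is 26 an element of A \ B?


A = {2, 8, 24}, B = {7, 9, 18, 22, 29}
A \ B = elements in A but not in B
A \ B = {2, 8, 24}
Checking if 26 ∈ A \ B
26 is not in A \ B → False

26 ∉ A \ B


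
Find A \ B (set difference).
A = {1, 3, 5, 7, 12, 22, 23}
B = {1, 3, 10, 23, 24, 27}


A \ B = elements in A but not in B
A = {1, 3, 5, 7, 12, 22, 23}
B = {1, 3, 10, 23, 24, 27}
Remove from A any elements in B
A \ B = {5, 7, 12, 22}

A \ B = {5, 7, 12, 22}


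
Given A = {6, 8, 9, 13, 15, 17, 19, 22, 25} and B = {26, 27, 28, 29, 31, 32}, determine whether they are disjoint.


Disjoint means A ∩ B = ∅.
A ∩ B = ∅
A ∩ B = ∅, so A and B are disjoint.

Yes, A and B are disjoint


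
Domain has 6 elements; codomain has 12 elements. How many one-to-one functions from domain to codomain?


An injection sends each of |A| = 6 inputs to a distinct output in B.
# injections = |B|·(|B|-1)·…·(|B|-|A|+1) = 12! / (12 - 6)!
= 12 × 11 × 10 × 9 × 8 × 7
= 665280

Number of injections = 665280


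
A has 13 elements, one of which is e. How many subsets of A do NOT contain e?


Subsets of A avoiding e are subsets of A \ {e}, which has 12 elements.
Count = 2^(n-1) = 2^12
= 4096

Number of subsets avoiding e = 4096


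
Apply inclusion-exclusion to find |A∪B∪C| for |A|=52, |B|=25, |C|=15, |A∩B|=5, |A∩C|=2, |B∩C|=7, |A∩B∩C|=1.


|A∪B∪C| = |A|+|B|+|C| - |A∩B|-|A∩C|-|B∩C| + |A∩B∩C|
= 52+25+15 - 5-2-7 + 1
= 92 - 14 + 1
= 79

|A ∪ B ∪ C| = 79


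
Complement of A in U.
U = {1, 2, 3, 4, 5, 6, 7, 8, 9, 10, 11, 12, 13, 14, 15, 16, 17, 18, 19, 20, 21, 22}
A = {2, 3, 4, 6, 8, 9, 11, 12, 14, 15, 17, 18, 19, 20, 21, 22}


Aᶜ = U \ A = elements in U but not in A
U = {1, 2, 3, 4, 5, 6, 7, 8, 9, 10, 11, 12, 13, 14, 15, 16, 17, 18, 19, 20, 21, 22}
A = {2, 3, 4, 6, 8, 9, 11, 12, 14, 15, 17, 18, 19, 20, 21, 22}
Aᶜ = {1, 5, 7, 10, 13, 16}

Aᶜ = {1, 5, 7, 10, 13, 16}


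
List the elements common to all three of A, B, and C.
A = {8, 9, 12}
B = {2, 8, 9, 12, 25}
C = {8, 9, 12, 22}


A ∩ B = {8, 9, 12}
(A ∩ B) ∩ C = {8, 9, 12}

A ∩ B ∩ C = {8, 9, 12}


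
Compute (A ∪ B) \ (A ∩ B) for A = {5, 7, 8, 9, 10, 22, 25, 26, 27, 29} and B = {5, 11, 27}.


A △ B = (A \ B) ∪ (B \ A) = elements in exactly one of A or B
A \ B = {7, 8, 9, 10, 22, 25, 26, 29}
B \ A = {11}
A △ B = {7, 8, 9, 10, 11, 22, 25, 26, 29}

A △ B = {7, 8, 9, 10, 11, 22, 25, 26, 29}
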